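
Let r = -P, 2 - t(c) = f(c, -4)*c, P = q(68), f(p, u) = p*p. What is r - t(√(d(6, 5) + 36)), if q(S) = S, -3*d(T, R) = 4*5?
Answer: -70 + 176*√66/9 ≈ 88.870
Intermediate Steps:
f(p, u) = p²
d(T, R) = -20/3 (d(T, R) = -4*5/3 = -⅓*20 = -20/3)
P = 68
t(c) = 2 - c³ (t(c) = 2 - c²*c = 2 - c³)
r = -68 (r = -1*68 = -68)
r - t(√(d(6, 5) + 36)) = -68 - (2 - (√(-20/3 + 36))³) = -68 - (2 - (√(88/3))³) = -68 - (2 - (2*√66/3)³) = -68 - (2 - 176*√66/9) = -68 + (-2 + 176*√66/9) = -70 + 176*√66/9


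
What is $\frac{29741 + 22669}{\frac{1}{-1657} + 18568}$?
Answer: $\frac{5789558}{2051145} \approx 2.8226$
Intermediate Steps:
$\frac{29741 + 22669}{\frac{1}{-1657} + 18568} = \frac{52410}{- \frac{1}{1657} + 18568} = \frac{52410}{\frac{30767175}{1657}} = 52410 \cdot \frac{1657}{30767175} = \frac{5789558}{2051145}$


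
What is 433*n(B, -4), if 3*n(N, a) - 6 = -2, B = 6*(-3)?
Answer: 1732/3 ≈ 577.33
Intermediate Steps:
B = -18
n(N, a) = 4/3 (n(N, a) = 2 + (⅓)*(-2) = 2 - ⅔ = 4/3)
433*n(B, -4) = 433*(4/3) = 1732/3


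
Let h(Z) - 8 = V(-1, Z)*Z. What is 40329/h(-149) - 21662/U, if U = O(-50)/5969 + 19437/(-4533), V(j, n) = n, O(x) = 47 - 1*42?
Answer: 723433132691501/143120703594 ≈ 5054.7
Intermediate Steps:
O(x) = 5 (O(x) = 47 - 42 = 5)
h(Z) = 8 + Z² (h(Z) = 8 + Z*Z = 8 + Z²)
U = -38665596/9019159 (U = 5/5969 + 19437/(-4533) = 5*(1/5969) + 19437*(-1/4533) = 5/5969 - 6479/1511 = -38665596/9019159 ≈ -4.2870)
40329/h(-149) - 21662/U = 40329/(8 + (-149)²) - 21662/(-38665596/9019159) = 40329/(8 + 22201) - 21662*(-9019159/38665596) = 40329/22209 + 97686511129/19332798 = 40329*(1/22209) + 97686511129/19332798 = 13443/7403 + 97686511129/19332798 = 723433132691501/143120703594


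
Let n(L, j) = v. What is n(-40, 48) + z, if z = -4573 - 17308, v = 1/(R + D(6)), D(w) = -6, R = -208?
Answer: -4682535/214 ≈ -21881.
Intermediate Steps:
v = -1/214 (v = 1/(-208 - 6) = 1/(-214) = -1/214 ≈ -0.0046729)
n(L, j) = -1/214
z = -21881
n(-40, 48) + z = -1/214 - 21881 = -4682535/214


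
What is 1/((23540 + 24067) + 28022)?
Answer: 1/75629 ≈ 1.3222e-5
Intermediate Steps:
1/((23540 + 24067) + 28022) = 1/(47607 + 28022) = 1/75629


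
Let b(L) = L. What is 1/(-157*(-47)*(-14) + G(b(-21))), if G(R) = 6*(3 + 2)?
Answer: -1/103276 ≈ -9.6828e-6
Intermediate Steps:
G(R) = 30 (G(R) = 6*5 = 30)
1/(-157*(-47)*(-14) + G(b(-21))) = 1/(-157*(-47)*(-14) + 30) = 1/(7379*(-14) + 30) = 1/(-103306 + 30) = 1/(-103276) = -1/103276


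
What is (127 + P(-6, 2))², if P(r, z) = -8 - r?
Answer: 15625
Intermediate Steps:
(127 + P(-6, 2))² = (127 + (-8 - 1*(-6)))² = (127 + (-8 + 6))² = (127 - 2)² = 125² = 15625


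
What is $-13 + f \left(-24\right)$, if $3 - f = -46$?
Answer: $-1189$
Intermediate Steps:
$f = 49$ ($f = 3 - -46 = 3 + 46 = 49$)
$-13 + f \left(-24\right) = -13 + 49 \left(-24\right) = -13 - 1176 = -1189$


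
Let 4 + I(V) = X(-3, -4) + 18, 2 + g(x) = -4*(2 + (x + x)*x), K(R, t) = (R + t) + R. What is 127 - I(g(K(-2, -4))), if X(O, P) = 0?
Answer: 113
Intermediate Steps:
K(R, t) = t + 2*R
g(x) = -10 - 8*x² (g(x) = -2 - 4*(2 + (x + x)*x) = -2 - 4*(2 + (2*x)*x) = -2 - 4*(2 + 2*x²) = -2 + (-8 - 8*x²) = -10 - 8*x²)
I(V) = 14 (I(V) = -4 + (0 + 18) = -4 + 18 = 14)
127 - I(g(K(-2, -4))) = 127 - 1*14 = 127 - 14 = 113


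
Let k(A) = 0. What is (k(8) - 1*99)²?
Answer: 9801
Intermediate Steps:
(k(8) - 1*99)² = (0 - 1*99)² = (0 - 99)² = (-99)² = 9801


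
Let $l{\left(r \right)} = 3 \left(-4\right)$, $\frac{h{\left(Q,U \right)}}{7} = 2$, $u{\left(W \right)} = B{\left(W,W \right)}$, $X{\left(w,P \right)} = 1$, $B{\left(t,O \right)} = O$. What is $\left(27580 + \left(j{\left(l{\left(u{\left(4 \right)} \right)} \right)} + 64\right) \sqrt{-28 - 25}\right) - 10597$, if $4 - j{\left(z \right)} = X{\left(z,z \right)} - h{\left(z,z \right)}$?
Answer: $16983 + 81 i \sqrt{53} \approx 16983.0 + 589.69 i$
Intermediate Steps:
$u{\left(W \right)} = W$
$h{\left(Q,U \right)} = 14$ ($h{\left(Q,U \right)} = 7 \cdot 2 = 14$)
$l{\left(r \right)} = -12$
$j{\left(z \right)} = 17$ ($j{\left(z \right)} = 4 - \left(1 - 14\right) = 4 - -13 = 4 + 13 = 17$)
$\left(27580 + \left(j{\left(l{\left(u{\left(4 \right)} \right)} \right)} + 64\right) \sqrt{-28 - 25}\right) - 10597 = \left(27580 + \left(17 + 64\right) \sqrt{-28 - 25}\right) - 10597 = \left(27580 + 81 \sqrt{-53}\right) - 10597 = \left(27580 + 81 i \sqrt{53}\right) - 10597 = 16983 + 81 i \sqrt{53}$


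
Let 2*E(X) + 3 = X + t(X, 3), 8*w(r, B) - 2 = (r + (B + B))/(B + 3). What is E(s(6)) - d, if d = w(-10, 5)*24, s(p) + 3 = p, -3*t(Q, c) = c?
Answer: -13/2 ≈ -6.5000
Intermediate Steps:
t(Q, c) = -c/3
w(r, B) = ¼ + (r + 2*B)/(8*(3 + B)) (w(r, B) = ¼ + ((r + (B + B))/(B + 3))/8 = ¼ + ((r + 2*B)/(3 + B))/8 = ¼ + (r + 2*B)/(8*(3 + B)))
s(p) = -3 + p
E(X) = -2 + X/2 (E(X) = -3/2 + (X - ⅓*3)/2 = -3/2 + (X - 1)/2 = -3/2 + (-1 + X)/2 = -3/2 + (-½ + X/2) = -2 + X/2)
d = 6 (d = ((6 - 10 + 4*5)/(8*(3 + 5)))*24 = ((⅛)*(6 - 10 + 20)/8)*24 = ((⅛)*(⅛)*16)*24 = (¼)*24 = 6)
E(s(6)) - d = (-2 + (-3 + 6)/2) - 1*6 = (-2 + (½)*3) - 6 = (-2 + 3/2) - 6 = -½ - 6 = -13/2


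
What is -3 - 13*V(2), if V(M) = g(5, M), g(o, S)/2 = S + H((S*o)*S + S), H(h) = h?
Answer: -627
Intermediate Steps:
g(o, S) = 4*S + 2*o*S² (g(o, S) = 2*(S + ((S*o)*S + S)) = 2*(S + (o*S² + S)) = 2*(S + (S + o*S²)) = 2*(2*S + o*S²) = 4*S + 2*o*S²)
V(M) = 2*M*(2 + 5*M) (V(M) = 2*M*(2 + M*5) = 2*M*(2 + 5*M))
-3 - 13*V(2) = -3 - 26*2*(2 + 5*2) = -3 - 26*2*(2 + 10) = -3 - 26*2*12 = -3 - 13*48 = -3 - 624 = -627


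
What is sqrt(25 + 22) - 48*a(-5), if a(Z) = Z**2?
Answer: -1200 + sqrt(47) ≈ -1193.1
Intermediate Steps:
sqrt(25 + 22) - 48*a(-5) = sqrt(25 + 22) - 48*(-5)**2 = sqrt(47) - 48*25 = sqrt(47) - 1200 = -1200 + sqrt(47)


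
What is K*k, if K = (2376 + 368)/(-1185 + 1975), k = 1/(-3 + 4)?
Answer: 1372/395 ≈ 3.4734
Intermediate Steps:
k = 1 (k = 1/1 = 1)
K = 1372/395 (K = 2744/790 = 2744*(1/790) = 1372/395 ≈ 3.4734)
K*k = (1372/395)*1 = 1372/395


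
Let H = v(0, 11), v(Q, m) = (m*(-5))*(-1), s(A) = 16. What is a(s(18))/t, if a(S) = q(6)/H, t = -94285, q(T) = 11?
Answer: -1/471425 ≈ -2.1212e-6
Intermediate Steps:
v(Q, m) = 5*m (v(Q, m) = -5*m*(-1) = 5*m)
H = 55 (H = 5*11 = 55)
a(S) = ⅕ (a(S) = 11/55 = 11*(1/55) = ⅕)
a(s(18))/t = (⅕)/(-94285) = (⅕)*(-1/94285) = -1/471425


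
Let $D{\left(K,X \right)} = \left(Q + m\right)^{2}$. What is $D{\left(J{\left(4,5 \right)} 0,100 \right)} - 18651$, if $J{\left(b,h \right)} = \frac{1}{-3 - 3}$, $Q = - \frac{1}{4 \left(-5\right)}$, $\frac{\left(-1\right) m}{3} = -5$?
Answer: $- \frac{7369799}{400} \approx -18425.0$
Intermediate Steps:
$m = 15$ ($m = \left(-3\right) \left(-5\right) = 15$)
$Q = \frac{1}{20}$ ($Q = - \frac{1}{-20} = \left(-1\right) \left(- \frac{1}{20}\right) = \frac{1}{20} \approx 0.05$)
$J{\left(b,h \right)} = - \frac{1}{6}$ ($J{\left(b,h \right)} = \frac{1}{-6} = - \frac{1}{6}$)
$D{\left(K,X \right)} = \frac{90601}{400}$ ($D{\left(K,X \right)} = \left(\frac{1}{20} + 15\right)^{2} = \left(\frac{301}{20}\right)^{2} = \frac{90601}{400}$)
$D{\left(J{\left(4,5 \right)} 0,100 \right)} - 18651 = \frac{90601}{400} - 18651 = - \frac{7369799}{400}$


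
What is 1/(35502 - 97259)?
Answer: -1/61757 ≈ -1.6192e-5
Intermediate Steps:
1/(35502 - 97259) = 1/(-61757) = -1/61757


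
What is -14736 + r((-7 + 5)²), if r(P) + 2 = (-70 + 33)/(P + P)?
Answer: -117941/8 ≈ -14743.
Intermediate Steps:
r(P) = -2 - 37/(2*P) (r(P) = -2 + (-70 + 33)/(P + P) = -2 - 37*1/(2*P) = -2 - 37/(2*P))
-14736 + r((-7 + 5)²) = -14736 + (-2 - 37/(2*(-7 + 5)²)) = -14736 + (-2 - 37/(2*((-2)²))) = -14736 + (-2 - 37/2/4) = -14736 + (-2 - 37/2*¼) = -14736 + (-2 - 37/8) = -14736 - 53/8 = -117941/8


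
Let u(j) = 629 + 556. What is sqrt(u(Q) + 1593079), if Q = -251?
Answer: 98*sqrt(166) ≈ 1262.6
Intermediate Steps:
u(j) = 1185
sqrt(u(Q) + 1593079) = sqrt(1185 + 1593079) = sqrt(1594264) = 98*sqrt(166)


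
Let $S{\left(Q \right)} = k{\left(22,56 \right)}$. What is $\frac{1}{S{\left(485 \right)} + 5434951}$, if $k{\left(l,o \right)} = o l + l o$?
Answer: $\frac{1}{5437415} \approx 1.8391 \cdot 10^{-7}$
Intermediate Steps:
$k{\left(l,o \right)} = 2 l o$ ($k{\left(l,o \right)} = l o + l o = 2 l o$)
$S{\left(Q \right)} = 2464$ ($S{\left(Q \right)} = 2 \cdot 22 \cdot 56 = 2464$)
$\frac{1}{S{\left(485 \right)} + 5434951} = \frac{1}{2464 + 5434951} = \frac{1}{5437415}$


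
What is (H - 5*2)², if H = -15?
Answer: 625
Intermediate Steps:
(H - 5*2)² = (-15 - 5*2)² = (-15 - 10)² = (-25)² = 625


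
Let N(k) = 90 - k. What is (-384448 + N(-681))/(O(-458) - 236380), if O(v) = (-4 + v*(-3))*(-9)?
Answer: 54811/35530 ≈ 1.5427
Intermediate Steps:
O(v) = 36 + 27*v (O(v) = (-4 - 3*v)*(-9) = 36 + 27*v)
(-384448 + N(-681))/(O(-458) - 236380) = (-384448 + (90 - 1*(-681)))/((36 + 27*(-458)) - 236380) = (-384448 + (90 + 681))/((36 - 12366) - 236380) = (-384448 + 771)/(-12330 - 236380) = -383677/(-248710) = -383677*(-1/248710) = 54811/35530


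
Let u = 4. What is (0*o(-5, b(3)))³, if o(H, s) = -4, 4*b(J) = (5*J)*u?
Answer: 0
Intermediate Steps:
b(J) = 5*J (b(J) = ((5*J)*4)/4 = (20*J)/4 = 5*J)
(0*o(-5, b(3)))³ = (0*(-4))³ = 0³ = 0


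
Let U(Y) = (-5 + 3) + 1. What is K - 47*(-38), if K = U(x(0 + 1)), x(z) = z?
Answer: 1785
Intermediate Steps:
U(Y) = -1 (U(Y) = -2 + 1 = -1)
K = -1
K - 47*(-38) = -1 - 47*(-38) = -1 + 1786 = 1785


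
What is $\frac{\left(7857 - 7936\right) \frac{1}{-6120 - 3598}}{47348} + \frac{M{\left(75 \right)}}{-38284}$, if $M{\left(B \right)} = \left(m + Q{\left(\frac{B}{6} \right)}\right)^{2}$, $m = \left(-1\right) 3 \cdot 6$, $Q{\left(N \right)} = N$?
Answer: $- \frac{6957921725}{8807767572688} \approx -0.00078998$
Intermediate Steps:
$m = -18$ ($m = \left(-3\right) 6 = -18$)
$M{\left(B \right)} = \left(-18 + \frac{B}{6}\right)^{2}$
$\frac{\left(7857 - 7936\right) \frac{1}{-6120 - 3598}}{47348} + \frac{M{\left(75 \right)}}{-38284} = \frac{\left(7857 - 7936\right) \frac{1}{-6120 - 3598}}{47348} + \frac{\frac{1}{36} \left(-108 + 75\right)^{2}}{-38284} = - \frac{79}{-9718} \cdot \frac{1}{47348} + \frac{\left(-33\right)^{2}}{36} \left(- \frac{1}{38284}\right) = \left(-79\right) \left(- \frac{1}{9718}\right) \frac{1}{47348} + \frac{1}{36} \cdot 1089 \left(- \frac{1}{38284}\right) = \frac{79}{9718} \cdot \frac{1}{47348} + \frac{121}{4} \left(- \frac{1}{38284}\right) = \frac{79}{460127864} - \frac{121}{153136} = - \frac{6957921725}{8807767572688}$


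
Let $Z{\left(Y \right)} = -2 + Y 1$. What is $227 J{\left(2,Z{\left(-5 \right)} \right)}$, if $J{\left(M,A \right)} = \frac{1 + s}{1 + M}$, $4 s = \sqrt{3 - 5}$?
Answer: $\frac{227}{3} + \frac{227 i \sqrt{2}}{12} \approx 75.667 + 26.752 i$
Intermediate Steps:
$Z{\left(Y \right)} = -2 + Y$
$s = \frac{i \sqrt{2}}{4}$ ($s = \frac{\sqrt{3 - 5}}{4} = \frac{\sqrt{-2}}{4} = \frac{i \sqrt{2}}{4} \approx 0.35355 i$)
$J{\left(M,A \right)} = \frac{1 + \frac{i \sqrt{2}}{4}}{1 + M}$
$227 J{\left(2,Z{\left(-5 \right)} \right)} = 227 \frac{4 + i \sqrt{2}}{4 \left(1 + 2\right)} = 227 \frac{4 + i \sqrt{2}}{4 \cdot 3} = 227 \cdot \frac{1}{4} \cdot \frac{1}{3} \left(4 + i \sqrt{2}\right) = 227 \left(\frac{1}{3} + \frac{i \sqrt{2}}{12}\right) = \frac{227}{3} + \frac{227 i \sqrt{2}}{12}$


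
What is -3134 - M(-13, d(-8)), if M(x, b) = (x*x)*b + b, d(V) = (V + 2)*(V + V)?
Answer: -19454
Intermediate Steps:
d(V) = 2*V*(2 + V) (d(V) = (2 + V)*(2*V) = 2*V*(2 + V))
M(x, b) = b + b*x² (M(x, b) = x²*b + b = b*x² + b = b + b*x²)
-3134 - M(-13, d(-8)) = -3134 - 2*(-8)*(2 - 8)*(1 + (-13)²) = -3134 - 2*(-8)*(-6)*(1 + 169) = -3134 - 96*170 = -3134 - 1*16320 = -3134 - 16320 = -19454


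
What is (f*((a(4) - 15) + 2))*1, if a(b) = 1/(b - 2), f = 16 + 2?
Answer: -225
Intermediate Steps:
f = 18
a(b) = 1/(-2 + b)
(f*((a(4) - 15) + 2))*1 = (18*((1/(-2 + 4) - 15) + 2))*1 = (18*((1/2 - 15) + 2))*1 = (18*((½ - 15) + 2))*1 = (18*(-29/2 + 2))*1 = (18*(-25/2))*1 = -225*1 = -225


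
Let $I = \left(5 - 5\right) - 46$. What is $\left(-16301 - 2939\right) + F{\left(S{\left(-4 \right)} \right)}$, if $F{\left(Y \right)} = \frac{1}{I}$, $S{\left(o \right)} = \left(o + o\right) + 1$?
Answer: $- \frac{885041}{46} \approx -19240.0$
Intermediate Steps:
$S{\left(o \right)} = 1 + 2 o$ ($S{\left(o \right)} = 2 o + 1 = 1 + 2 o$)
$I = -46$ ($I = \left(5 - 5\right) - 46 = 0 - 46 = -46$)
$F{\left(Y \right)} = - \frac{1}{46}$ ($F{\left(Y \right)} = \frac{1}{-46} = - \frac{1}{46}$)
$\left(-16301 - 2939\right) + F{\left(S{\left(-4 \right)} \right)} = \left(-16301 - 2939\right) - \frac{1}{46} = -19240 - \frac{1}{46} = - \frac{885041}{46}$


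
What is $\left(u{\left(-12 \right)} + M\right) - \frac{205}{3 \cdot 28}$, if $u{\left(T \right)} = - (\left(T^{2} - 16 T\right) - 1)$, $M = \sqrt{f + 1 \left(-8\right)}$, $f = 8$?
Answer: $- \frac{28345}{84} \approx -337.44$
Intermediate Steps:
$M = 0$ ($M = \sqrt{8 + 1 \left(-8\right)} = \sqrt{8 - 8} = \sqrt{0} = 0$)
$u{\left(T \right)} = 1 - T^{2} + 16 T$ ($u{\left(T \right)} = - (-1 + T^{2} - 16 T) = 1 - T^{2} + 16 T$)
$\left(u{\left(-12 \right)} + M\right) - \frac{205}{3 \cdot 28} = \left(\left(1 - \left(-12\right)^{2} + 16 \left(-12\right)\right) + 0\right) - \frac{205}{3 \cdot 28} = \left(\left(1 - 144 - 192\right) + 0\right) - \frac{205}{84} = \left(-335 + 0\right) - \frac{205}{84} = -335 - \frac{205}{84} = - \frac{28345}{84}$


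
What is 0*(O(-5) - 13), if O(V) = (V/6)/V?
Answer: 0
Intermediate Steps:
O(V) = 1/6 (O(V) = (V*(1/6))/V = (V/6)/V = 1/6)
0*(O(-5) - 13) = 0*(1/6 - 13) = 0*(-77/6) = 0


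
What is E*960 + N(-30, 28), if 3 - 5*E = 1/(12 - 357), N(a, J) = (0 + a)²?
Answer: 169804/115 ≈ 1476.6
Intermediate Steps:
N(a, J) = a²
E = 1036/1725 (E = ⅗ - 1/(5*(12 - 357)) = ⅗ - ⅕/(-345) = ⅗ - ⅕*(-1/345) = ⅗ + 1/1725 = 1036/1725 ≈ 0.60058)
E*960 + N(-30, 28) = (1036/1725)*960 + (-30)² = 66304/115 + 900 = 169804/115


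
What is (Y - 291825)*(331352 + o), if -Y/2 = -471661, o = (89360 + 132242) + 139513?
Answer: 451140173099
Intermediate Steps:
o = 361115 (o = 221602 + 139513 = 361115)
Y = 943322 (Y = -2*(-471661) = 943322)
(Y - 291825)*(331352 + o) = (943322 - 291825)*(331352 + 361115) = 651497*692467 = 451140173099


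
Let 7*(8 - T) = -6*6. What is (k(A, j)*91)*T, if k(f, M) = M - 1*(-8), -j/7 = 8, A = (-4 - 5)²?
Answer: -57408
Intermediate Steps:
A = 81 (A = (-9)² = 81)
j = -56 (j = -7*8 = -56)
k(f, M) = 8 + M (k(f, M) = M + 8 = 8 + M)
T = 92/7 (T = 8 - (-6)*6/7 = 8 - ⅐*(-36) = 8 + 36/7 = 92/7 ≈ 13.143)
(k(A, j)*91)*T = ((8 - 56)*91)*(92/7) = -48*91*(92/7) = -4368*92/7 = -57408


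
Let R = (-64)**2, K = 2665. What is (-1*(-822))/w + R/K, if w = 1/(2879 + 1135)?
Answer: 8793192916/2665 ≈ 3.2995e+6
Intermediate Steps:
w = 1/4014 ≈ 0.00024913
R = 4096
(-1*(-822))/w + R/K = (-1*(-822))/(1/4014) + 4096/2665 = 822*4014 + 4096*(1/2665) = 3299508 + 4096/2665 = 8793192916/2665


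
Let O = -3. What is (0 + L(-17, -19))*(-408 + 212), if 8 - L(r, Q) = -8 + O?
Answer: -3724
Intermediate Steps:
L(r, Q) = 19 (L(r, Q) = 8 - (-8 - 3) = 8 - 1*(-11) = 8 + 11 = 19)
(0 + L(-17, -19))*(-408 + 212) = (0 + 19)*(-408 + 212) = 19*(-196) = -3724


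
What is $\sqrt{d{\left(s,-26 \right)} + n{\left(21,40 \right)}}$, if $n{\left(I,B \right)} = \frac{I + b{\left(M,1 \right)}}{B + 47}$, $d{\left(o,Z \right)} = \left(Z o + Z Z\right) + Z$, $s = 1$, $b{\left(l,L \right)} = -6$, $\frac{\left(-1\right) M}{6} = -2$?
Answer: $\frac{\sqrt{524929}}{29} \approx 24.983$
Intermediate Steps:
$M = 12$ ($M = \left(-6\right) \left(-2\right) = 12$)
$d{\left(o,Z \right)} = Z + Z^{2} + Z o$ ($d{\left(o,Z \right)} = \left(Z o + Z^{2}\right) + Z = \left(Z^{2} + Z o\right) + Z = Z + Z^{2} + Z o$)
$n{\left(I,B \right)} = \frac{-6 + I}{47 + B}$ ($n{\left(I,B \right)} = \frac{I - 6}{B + 47} = \frac{-6 + I}{47 + B}$)
$\sqrt{d{\left(s,-26 \right)} + n{\left(21,40 \right)}} = \sqrt{- 26 \left(1 - 26 + 1\right) + \frac{-6 + 21}{47 + 40}} = \sqrt{\left(-26\right) \left(-24\right) + \frac{1}{87} \cdot 15} = \sqrt{624 + \frac{1}{87} \cdot 15} = \sqrt{624 + \frac{5}{29}} = \sqrt{\frac{18101}{29}} = \frac{\sqrt{524929}}{29}$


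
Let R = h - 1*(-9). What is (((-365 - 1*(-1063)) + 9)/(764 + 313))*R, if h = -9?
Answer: 0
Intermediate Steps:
R = 0 (R = -9 - 1*(-9) = -9 + 9 = 0)
(((-365 - 1*(-1063)) + 9)/(764 + 313))*R = (((-365 - 1*(-1063)) + 9)/(764 + 313))*0 = (((-365 + 1063) + 9)/1077)*0 = ((698 + 9)*(1/1077))*0 = (707*(1/1077))*0 = (707/1077)*0 = 0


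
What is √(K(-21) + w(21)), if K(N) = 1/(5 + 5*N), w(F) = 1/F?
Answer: √1659/210 ≈ 0.19396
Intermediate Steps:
w(F) = 1/F
√(K(-21) + w(21)) = √(1/(5*(1 - 21)) + 1/21) = √((⅕)/(-20) + 1/21) = √((⅕)*(-1/20) + 1/21) = √(-1/100 + 1/21) = √(79/2100) = √1659/210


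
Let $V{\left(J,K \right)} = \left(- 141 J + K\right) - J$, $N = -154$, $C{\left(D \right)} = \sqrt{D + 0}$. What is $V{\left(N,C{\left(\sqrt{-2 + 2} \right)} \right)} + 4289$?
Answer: $26157$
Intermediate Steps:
$C{\left(D \right)} = \sqrt{D}$
$V{\left(J,K \right)} = K - 142 J$ ($V{\left(J,K \right)} = \left(K - 141 J\right) - J = K - 142 J$)
$V{\left(N,C{\left(\sqrt{-2 + 2} \right)} \right)} + 4289 = \left(\sqrt{\sqrt{-2 + 2}} - -21868\right) + 4289 = \left(\sqrt{\sqrt{0}} + 21868\right) + 4289 = \left(\sqrt{0} + 21868\right) + 4289 = \left(0 + 21868\right) + 4289 = 21868 + 4289 = 26157$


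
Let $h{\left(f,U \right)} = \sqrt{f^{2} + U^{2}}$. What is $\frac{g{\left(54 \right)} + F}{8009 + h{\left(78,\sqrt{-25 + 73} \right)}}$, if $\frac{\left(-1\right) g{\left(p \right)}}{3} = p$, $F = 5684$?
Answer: $\frac{44225698}{64137949} - \frac{11044 \sqrt{1533}}{64137949} \approx 0.6828$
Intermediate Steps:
$g{\left(p \right)} = - 3 p$
$h{\left(f,U \right)} = \sqrt{U^{2} + f^{2}}$
$\frac{g{\left(54 \right)} + F}{8009 + h{\left(78,\sqrt{-25 + 73} \right)}} = \frac{\left(-3\right) 54 + 5684}{8009 + \sqrt{\left(\sqrt{-25 + 73}\right)^{2} + 78^{2}}} = \frac{-162 + 5684}{8009 + \sqrt{\left(\sqrt{48}\right)^{2} + 6084}} = \frac{5522}{8009 + \sqrt{\left(4 \sqrt{3}\right)^{2} + 6084}} = \frac{5522}{8009 + \sqrt{48 + 6084}} = \frac{5522}{8009 + \sqrt{6132}} = \frac{5522}{8009 + 2 \sqrt{1533}}$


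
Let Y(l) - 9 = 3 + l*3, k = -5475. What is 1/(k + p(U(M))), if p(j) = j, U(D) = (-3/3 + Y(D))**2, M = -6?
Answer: -1/5426 ≈ -0.00018430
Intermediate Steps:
Y(l) = 12 + 3*l (Y(l) = 9 + (3 + l*3) = 9 + (3 + 3*l) = 12 + 3*l)
U(D) = (11 + 3*D)**2 (U(D) = (-3/3 + (12 + 3*D))**2 = (-3*1/3 + (12 + 3*D))**2 = (-1 + (12 + 3*D))**2 = (11 + 3*D)**2)
1/(k + p(U(M))) = 1/(-5475 + (11 + 3*(-6))**2) = 1/(-5475 + (11 - 18)**2) = 1/(-5475 + (-7)**2) = 1/(-5475 + 49) = 1/(-5426) = -1/5426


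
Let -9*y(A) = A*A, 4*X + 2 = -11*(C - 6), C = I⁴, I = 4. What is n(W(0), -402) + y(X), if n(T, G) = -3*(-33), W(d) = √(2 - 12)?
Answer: -472453/9 ≈ -52495.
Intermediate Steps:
C = 256 (C = 4⁴ = 256)
W(d) = I*√10 (W(d) = √(-10) = I*√10)
X = -688 (X = -½ + (-11*(256 - 6))/4 = -½ + (-11*250)/4 = -½ + (¼)*(-2750) = -½ - 1375/2 = -688)
n(T, G) = 99
y(A) = -A²/9 (y(A) = -A*A/9 = -A²/9)
n(W(0), -402) + y(X) = 99 - ⅑*(-688)² = 99 - ⅑*473344 = 99 - 473344/9 = -472453/9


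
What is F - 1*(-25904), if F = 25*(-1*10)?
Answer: 25654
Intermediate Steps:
F = -250 (F = 25*(-10) = -250)
F - 1*(-25904) = -250 - 1*(-25904) = -250 + 25904 = 25654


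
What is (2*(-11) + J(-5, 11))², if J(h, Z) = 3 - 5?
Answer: 576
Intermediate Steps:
J(h, Z) = -2
(2*(-11) + J(-5, 11))² = (2*(-11) - 2)² = (-22 - 2)² = (-24)² = 576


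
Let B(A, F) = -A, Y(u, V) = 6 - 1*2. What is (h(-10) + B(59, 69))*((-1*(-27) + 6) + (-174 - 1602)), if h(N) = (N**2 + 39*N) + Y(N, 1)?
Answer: 601335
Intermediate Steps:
Y(u, V) = 4 (Y(u, V) = 6 - 2 = 4)
h(N) = 4 + N**2 + 39*N (h(N) = (N**2 + 39*N) + 4 = 4 + N**2 + 39*N)
(h(-10) + B(59, 69))*((-1*(-27) + 6) + (-174 - 1602)) = ((4 + (-10)**2 + 39*(-10)) - 1*59)*((-1*(-27) + 6) + (-174 - 1602)) = ((4 + 100 - 390) - 59)*((27 + 6) - 1776) = (-286 - 59)*(33 - 1776) = -345*(-1743) = 601335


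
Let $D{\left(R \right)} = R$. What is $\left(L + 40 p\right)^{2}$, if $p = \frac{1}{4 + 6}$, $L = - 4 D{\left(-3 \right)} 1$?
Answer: $256$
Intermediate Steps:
$L = 12$ ($L = \left(-4\right) \left(-3\right) 1 = 12 \cdot 1 = 12$)
$p = \frac{1}{10} \approx 0.1$
$\left(L + 40 p\right)^{2} = \left(12 + 40 \cdot \frac{1}{10}\right)^{2} = \left(12 + 4\right)^{2} = 16^{2} = 256$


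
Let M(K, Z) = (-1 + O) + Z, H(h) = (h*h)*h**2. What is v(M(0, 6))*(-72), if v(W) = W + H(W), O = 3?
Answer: -295488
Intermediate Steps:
H(h) = h**4 (H(h) = h**2*h**2 = h**4)
M(K, Z) = 2 + Z (M(K, Z) = (-1 + 3) + Z = 2 + Z)
v(W) = W + W**4
v(M(0, 6))*(-72) = ((2 + 6) + (2 + 6)**4)*(-72) = (8 + 8**4)*(-72) = (8 + 4096)*(-72) = 4104*(-72) = -295488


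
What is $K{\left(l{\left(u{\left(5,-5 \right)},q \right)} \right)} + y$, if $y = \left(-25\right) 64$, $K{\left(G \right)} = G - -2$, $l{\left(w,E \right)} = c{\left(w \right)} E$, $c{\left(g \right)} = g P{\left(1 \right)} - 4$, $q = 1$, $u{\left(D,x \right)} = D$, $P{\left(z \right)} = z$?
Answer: $-1597$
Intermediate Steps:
$c{\left(g \right)} = -4 + g$ ($c{\left(g \right)} = g 1 - 4 = g - 4 = -4 + g$)
$l{\left(w,E \right)} = E \left(-4 + w\right)$ ($l{\left(w,E \right)} = \left(-4 + w\right) E = E \left(-4 + w\right)$)
$K{\left(G \right)} = 2 + G$ ($K{\left(G \right)} = G + 2 = 2 + G$)
$y = -1600$
$K{\left(l{\left(u{\left(5,-5 \right)},q \right)} \right)} + y = \left(2 + 1 \left(-4 + 5\right)\right) - 1600 = \left(2 + 1 \cdot 1\right) - 1600 = \left(2 + 1\right) - 1600 = 3 - 1600 = -1597$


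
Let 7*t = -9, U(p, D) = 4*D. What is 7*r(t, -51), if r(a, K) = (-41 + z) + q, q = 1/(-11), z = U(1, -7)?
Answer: -5320/11 ≈ -483.64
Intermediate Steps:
z = -28 (z = 4*(-7) = -28)
q = -1/11 ≈ -0.090909
t = -9/7 (t = (⅐)*(-9) = -9/7 ≈ -1.2857)
r(a, K) = -760/11 (r(a, K) = (-41 - 28) - 1/11 = -69 - 1/11 = -760/11)
7*r(t, -51) = 7*(-760/11) = -5320/11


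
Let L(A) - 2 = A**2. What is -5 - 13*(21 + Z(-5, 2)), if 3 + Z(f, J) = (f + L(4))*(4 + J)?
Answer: -1253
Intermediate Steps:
L(A) = 2 + A**2
Z(f, J) = -3 + (4 + J)*(18 + f) (Z(f, J) = -3 + (f + (2 + 4**2))*(4 + J) = -3 + (f + (2 + 16))*(4 + J) = -3 + (f + 18)*(4 + J) = -3 + (18 + f)*(4 + J) = -3 + (4 + J)*(18 + f))
-5 - 13*(21 + Z(-5, 2)) = -5 - 13*(21 + (69 + 4*(-5) + 18*2 + 2*(-5))) = -5 - 13*(21 + (69 - 20 + 36 - 10)) = -5 - 13*(21 + 75) = -5 - 13*96 = -5 - 1248 = -1253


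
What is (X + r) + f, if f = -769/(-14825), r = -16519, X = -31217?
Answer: -707685431/14825 ≈ -47736.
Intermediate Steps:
f = 769/14825 (f = -769*(-1/14825) = 769/14825 ≈ 0.051872)
(X + r) + f = (-31217 - 16519) + 769/14825 = -47736 + 769/14825 = -707685431/14825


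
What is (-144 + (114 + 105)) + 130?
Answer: 205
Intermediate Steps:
(-144 + (114 + 105)) + 130 = (-144 + 219) + 130 = 75 + 130 = 205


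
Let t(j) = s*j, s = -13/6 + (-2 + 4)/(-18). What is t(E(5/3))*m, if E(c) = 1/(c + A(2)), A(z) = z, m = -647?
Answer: 26527/66 ≈ 401.92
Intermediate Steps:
s = -41/18 (s = -13*1/6 + 2*(-1/18) = -13/6 - 1/9 = -41/18 ≈ -2.2778)
E(c) = 1/(2 + c) (E(c) = 1/(c + 2) = 1/(2 + c))
t(j) = -41*j/18
t(E(5/3))*m = -41/(18*(2 + 5/3))*(-647) = -41/(18*11/3)*(-647) = -41/18*3/11*(-647) = -41/66*(-647) = 26527/66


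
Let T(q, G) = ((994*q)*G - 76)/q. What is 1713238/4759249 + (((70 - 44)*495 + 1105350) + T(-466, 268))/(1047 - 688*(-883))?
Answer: 1778327472916020/674825257000367 ≈ 2.6352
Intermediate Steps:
T(q, G) = (-76 + 994*G*q)/q (T(q, G) = (994*G*q - 76)/q = (-76 + 994*G*q)/q)
1713238/4759249 + (((70 - 44)*495 + 1105350) + T(-466, 268))/(1047 - 688*(-883)) = 1713238/4759249 + (((70 - 44)*495 + 1105350) + (-76/(-466) + 994*268))/(1047 - 688*(-883)) = 1713238*(1/4759249) + ((26*495 + 1105350) + (-76*(-1/466) + 266392))/(1047 + 607504) = 1713238/4759249 + ((12870 + 1105350) + (38/233 + 266392))/608551 = 1713238/4759249 + (1118220 + 62069374/233)*(1/608551) = 1713238/4759249 + (322614634/233)*(1/608551) = 1713238/4759249 + 322614634/141792383 = 1778327472916020/674825257000367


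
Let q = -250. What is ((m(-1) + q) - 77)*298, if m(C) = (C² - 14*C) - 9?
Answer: -95658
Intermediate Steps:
m(C) = -9 + C² - 14*C
((m(-1) + q) - 77)*298 = (((-9 + (-1)² - 14*(-1)) - 250) - 77)*298 = (((-9 + 1 + 14) - 250) - 77)*298 = ((6 - 250) - 77)*298 = (-244 - 77)*298 = -321*298 = -95658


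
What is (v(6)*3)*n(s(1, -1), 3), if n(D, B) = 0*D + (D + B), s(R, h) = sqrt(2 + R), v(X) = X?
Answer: 54 + 18*sqrt(3) ≈ 85.177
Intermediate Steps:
n(D, B) = B + D (n(D, B) = 0 + (B + D) = B + D)
(v(6)*3)*n(s(1, -1), 3) = (6*3)*(3 + sqrt(2 + 1)) = 18*(3 + sqrt(3)) = 54 + 18*sqrt(3)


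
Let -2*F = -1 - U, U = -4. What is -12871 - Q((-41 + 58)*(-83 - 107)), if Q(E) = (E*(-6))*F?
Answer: 16199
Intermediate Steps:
F = -3/2 (F = -(-1 - 1*(-4))/2 = -(-1 + 4)/2 = -½*3 = -3/2 ≈ -1.5000)
Q(E) = 9*E (Q(E) = (E*(-6))*(-3/2) = -6*E*(-3/2) = 9*E)
-12871 - Q((-41 + 58)*(-83 - 107)) = -12871 - 9*(-41 + 58)*(-83 - 107) = -12871 - 9*17*(-190) = -12871 - 9*(-3230) = -12871 - 1*(-29070) = -12871 + 29070 = 16199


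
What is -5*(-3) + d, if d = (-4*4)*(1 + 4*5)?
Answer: -321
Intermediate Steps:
d = -336 (d = -16*(1 + 20) = -16*21 = -336)
-5*(-3) + d = -5*(-3) - 336 = 15 - 336 = -321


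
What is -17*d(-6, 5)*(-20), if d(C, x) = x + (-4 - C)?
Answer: 2380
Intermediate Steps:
d(C, x) = -4 + x - C
-17*d(-6, 5)*(-20) = -17*(-4 + 5 - 1*(-6))*(-20) = -17*(-4 + 5 + 6)*(-20) = -17*7*(-20) = -119*(-20) = 2380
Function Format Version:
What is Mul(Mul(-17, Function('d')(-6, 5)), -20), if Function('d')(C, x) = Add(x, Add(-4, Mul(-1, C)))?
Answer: 2380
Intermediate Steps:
Function('d')(C, x) = Add(-4, x, Mul(-1, C))
Mul(Mul(-17, Function('d')(-6, 5)), -20) = Mul(Mul(-17, Add(-4, 5, Mul(-1, -6))), -20) = Mul(Mul(-17, Add(-4, 5, 6)), -20) = Mul(Mul(-17, 7), -20) = Mul(-119, -20) = 2380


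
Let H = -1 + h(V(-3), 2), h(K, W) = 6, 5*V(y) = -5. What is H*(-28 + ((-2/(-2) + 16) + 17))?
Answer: 30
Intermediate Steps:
V(y) = -1 (V(y) = (⅕)*(-5) = -1)
H = 5 (H = -1 + 6 = 5)
H*(-28 + ((-2/(-2) + 16) + 17)) = 5*(-28 + ((-2/(-2) + 16) + 17)) = 5*(-28 + ((-2*(-½) + 16) + 17)) = 5*(-28 + ((1 + 16) + 17)) = 5*(-28 + (17 + 17)) = 5*(-28 + 34) = 5*6 = 30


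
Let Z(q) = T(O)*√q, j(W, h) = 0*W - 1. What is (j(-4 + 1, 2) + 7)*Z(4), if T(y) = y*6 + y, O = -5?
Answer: -420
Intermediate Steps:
T(y) = 7*y (T(y) = 6*y + y = 7*y)
j(W, h) = -1 (j(W, h) = 0 - 1 = -1)
Z(q) = -35*√q (Z(q) = (7*(-5))*√q = -35*√q)
(j(-4 + 1, 2) + 7)*Z(4) = (-1 + 7)*(-35*√4) = 6*(-35*2) = 6*(-70) = -420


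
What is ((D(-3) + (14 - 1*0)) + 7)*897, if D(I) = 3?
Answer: 21528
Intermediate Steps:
((D(-3) + (14 - 1*0)) + 7)*897 = ((3 + (14 - 1*0)) + 7)*897 = ((3 + (14 + 0)) + 7)*897 = ((3 + 14) + 7)*897 = (17 + 7)*897 = 24*897 = 21528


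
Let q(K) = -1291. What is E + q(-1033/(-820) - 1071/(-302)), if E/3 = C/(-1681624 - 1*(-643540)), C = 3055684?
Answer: -112444458/86507 ≈ -1299.8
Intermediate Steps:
E = -763921/86507 (E = 3*(3055684/(-1681624 - 1*(-643540))) = 3*(3055684/(-1681624 + 643540)) = 3*(3055684/(-1038084)) = 3*(3055684*(-1/1038084)) = 3*(-763921/259521) = -763921/86507 ≈ -8.8307)
E + q(-1033/(-820) - 1071/(-302)) = -763921/86507 - 1291 = -112444458/86507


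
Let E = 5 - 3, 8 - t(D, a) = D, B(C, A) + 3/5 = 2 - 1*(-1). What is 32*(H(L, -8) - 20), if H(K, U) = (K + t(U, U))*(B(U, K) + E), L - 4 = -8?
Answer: 5248/5 ≈ 1049.6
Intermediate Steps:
L = -4 (L = 4 - 8 = -4)
B(C, A) = 12/5 (B(C, A) = -⅗ + (2 - 1*(-1)) = -⅗ + (2 + 1) = -⅗ + 3 = 12/5)
t(D, a) = 8 - D
E = 2
H(K, U) = 176/5 - 22*U/5 + 22*K/5 (H(K, U) = (K + (8 - U))*(12/5 + 2) = (8 + K - U)*(22/5) = 176/5 - 22*U/5 + 22*K/5)
32*(H(L, -8) - 20) = 32*((176/5 - 22/5*(-8) + (22/5)*(-4)) - 20) = 32*((176/5 + 176/5 - 88/5) - 20) = 32*(264/5 - 20) = 32*(164/5) = 5248/5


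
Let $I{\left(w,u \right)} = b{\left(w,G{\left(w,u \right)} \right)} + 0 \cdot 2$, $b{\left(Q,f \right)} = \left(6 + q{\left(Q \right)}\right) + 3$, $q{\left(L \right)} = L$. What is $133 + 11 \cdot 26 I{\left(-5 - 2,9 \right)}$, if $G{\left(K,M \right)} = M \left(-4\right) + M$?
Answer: $705$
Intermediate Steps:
$G{\left(K,M \right)} = - 3 M$ ($G{\left(K,M \right)} = - 4 M + M = - 3 M$)
$b{\left(Q,f \right)} = 9 + Q$ ($b{\left(Q,f \right)} = \left(6 + Q\right) + 3 = 9 + Q$)
$I{\left(w,u \right)} = 9 + w$ ($I{\left(w,u \right)} = \left(9 + w\right) + 0 \cdot 2 = \left(9 + w\right) + 0 = 9 + w$)
$133 + 11 \cdot 26 I{\left(-5 - 2,9 \right)} = 133 + 11 \cdot 26 \left(9 - 7\right) = 133 + 286 \left(9 - 7\right) = 133 + 286 \cdot 2 = 133 + 572 = 705$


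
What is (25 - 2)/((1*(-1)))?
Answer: -23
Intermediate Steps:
(25 - 2)/((1*(-1))) = 23/(-1) = -1*23 = -23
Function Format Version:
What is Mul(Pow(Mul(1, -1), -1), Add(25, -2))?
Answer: -23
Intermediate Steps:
Mul(Pow(Mul(1, -1), -1), Add(25, -2)) = Mul(Pow(-1, -1), 23) = Mul(-1, 23) = -23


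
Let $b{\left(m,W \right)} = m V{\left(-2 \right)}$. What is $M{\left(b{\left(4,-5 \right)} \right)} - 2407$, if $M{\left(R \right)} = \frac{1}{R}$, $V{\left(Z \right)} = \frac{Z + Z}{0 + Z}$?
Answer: $- \frac{19255}{8} \approx -2406.9$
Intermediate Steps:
$V{\left(Z \right)} = 2$ ($V{\left(Z \right)} = \frac{2 Z}{Z} = 2$)
$b{\left(m,W \right)} = 2 m$ ($b{\left(m,W \right)} = m 2 = 2 m$)
$M{\left(b{\left(4,-5 \right)} \right)} - 2407 = \frac{1}{2 \cdot 4} - 2407 = \frac{1}{8} - 2407 = - \frac{19255}{8}$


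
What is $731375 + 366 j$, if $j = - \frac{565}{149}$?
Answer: $\frac{108768085}{149} \approx 7.2999 \cdot 10^{5}$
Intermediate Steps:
$j = - \frac{565}{149}$ ($j = \left(-565\right) \frac{1}{149} = - \frac{565}{149} \approx -3.7919$)
$731375 + 366 j = 731375 + 366 \left(- \frac{565}{149}\right) = 731375 - \frac{206790}{149} = \frac{108768085}{149}$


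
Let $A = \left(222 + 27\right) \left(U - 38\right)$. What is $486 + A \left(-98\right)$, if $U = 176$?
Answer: $-3366990$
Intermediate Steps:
$A = 34362$ ($A = \left(222 + 27\right) \left(176 - 38\right) = 249 \cdot 138 = 34362$)
$486 + A \left(-98\right) = 486 + 34362 \left(-98\right) = 486 - 3367476 = -3366990$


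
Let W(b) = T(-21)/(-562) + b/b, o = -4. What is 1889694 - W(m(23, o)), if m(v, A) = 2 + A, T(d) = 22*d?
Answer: 531003502/281 ≈ 1.8897e+6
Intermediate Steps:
W(b) = 512/281 (W(b) = (22*(-21))/(-562) + b/b = -462*(-1/562) + 1 = 231/281 + 1 = 512/281)
1889694 - W(m(23, o)) = 1889694 - 1*512/281 = 1889694 - 512/281 = 531003502/281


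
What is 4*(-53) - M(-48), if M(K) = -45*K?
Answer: -2372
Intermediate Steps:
4*(-53) - M(-48) = 4*(-53) - (-45)*(-48) = -212 - 1*2160 = -212 - 2160 = -2372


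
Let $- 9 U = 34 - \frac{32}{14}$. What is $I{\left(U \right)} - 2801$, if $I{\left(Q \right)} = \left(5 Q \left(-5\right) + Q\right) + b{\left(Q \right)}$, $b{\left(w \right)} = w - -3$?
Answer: $- \frac{57056}{21} \approx -2717.0$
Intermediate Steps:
$b{\left(w \right)} = 3 + w$ ($b{\left(w \right)} = w + 3 = 3 + w$)
$U = - \frac{74}{21}$ ($U = - \frac{34 - \frac{32}{14}}{9} = - \frac{34 - \frac{16}{7}}{9} = \left(- \frac{1}{9}\right) \frac{222}{7} = - \frac{74}{21} \approx -3.5238$)
$I{\left(Q \right)} = 3 - 23 Q$ ($I{\left(Q \right)} = \left(5 Q \left(-5\right) + Q\right) + \left(3 + Q\right) = \left(- 25 Q + Q\right) + \left(3 + Q\right) = - 24 Q + \left(3 + Q\right) = 3 - 23 Q$)
$I{\left(U \right)} - 2801 = \left(3 - - \frac{1702}{21}\right) - 2801 = \left(3 + \frac{1702}{21}\right) - 2801 = \frac{1765}{21} - 2801 = - \frac{57056}{21}$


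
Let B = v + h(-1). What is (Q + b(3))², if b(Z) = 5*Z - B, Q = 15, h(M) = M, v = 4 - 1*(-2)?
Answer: 625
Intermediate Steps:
v = 6 (v = 4 + 2 = 6)
B = 5 (B = 6 - 1 = 5)
b(Z) = -5 + 5*Z (b(Z) = 5*Z - 1*5 = 5*Z - 5 = -5 + 5*Z)
(Q + b(3))² = (15 + (-5 + 5*3))² = (15 + (-5 + 15))² = (15 + 10)² = 25² = 625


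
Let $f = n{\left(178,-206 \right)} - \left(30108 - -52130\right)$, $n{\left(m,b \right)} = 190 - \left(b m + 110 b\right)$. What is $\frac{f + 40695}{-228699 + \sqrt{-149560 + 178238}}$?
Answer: $- \frac{4110864525}{52303203923} - \frac{17975 \sqrt{28678}}{52303203923} \approx -0.078655$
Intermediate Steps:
$n{\left(m,b \right)} = 190 - 110 b - b m$ ($n{\left(m,b \right)} = 190 - \left(110 b + b m\right) = 190 - 110 b - b m$)
$f = -22720$ ($f = \left(190 - -22660 - \left(-206\right) 178\right) - \left(30108 - -52130\right) = \left(190 + 22660 + 36668\right) - \left(30108 + 52130\right) = 59518 - 82238 = -22720$)
$\frac{f + 40695}{-228699 + \sqrt{-149560 + 178238}} = \frac{-22720 + 40695}{-228699 + \sqrt{-149560 + 178238}} = \frac{17975}{-228699 + \sqrt{28678}}$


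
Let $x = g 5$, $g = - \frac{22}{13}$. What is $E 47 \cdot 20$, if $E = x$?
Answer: $- \frac{103400}{13} \approx -7953.8$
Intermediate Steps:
$g = - \frac{22}{13}$ ($g = \left(-22\right) \frac{1}{13} = - \frac{22}{13} \approx -1.6923$)
$x = - \frac{110}{13}$ ($x = \left(- \frac{22}{13}\right) 5 = - \frac{110}{13} \approx -8.4615$)
$E = - \frac{110}{13} \approx -8.4615$
$E 47 \cdot 20 = \left(- \frac{110}{13}\right) 47 \cdot 20 = \left(- \frac{5170}{13}\right) 20 = - \frac{103400}{13}$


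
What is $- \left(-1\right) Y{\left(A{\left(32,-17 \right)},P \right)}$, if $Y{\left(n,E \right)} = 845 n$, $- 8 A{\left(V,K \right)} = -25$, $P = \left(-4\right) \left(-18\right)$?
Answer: $\frac{21125}{8} \approx 2640.6$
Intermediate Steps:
$P = 72$
$A{\left(V,K \right)} = \frac{25}{8}$ ($A{\left(V,K \right)} = \left(- \frac{1}{8}\right) \left(-25\right) = \frac{25}{8}$)
$- \left(-1\right) Y{\left(A{\left(32,-17 \right)},P \right)} = - \left(-1\right) 845 \cdot \frac{25}{8} = - \frac{\left(-1\right) 21125}{8} = \left(-1\right) \left(- \frac{21125}{8}\right) = \frac{21125}{8}$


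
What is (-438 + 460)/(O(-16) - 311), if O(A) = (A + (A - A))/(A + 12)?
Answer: -22/307 ≈ -0.071661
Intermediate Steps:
O(A) = A/(12 + A) (O(A) = (A + 0)/(12 + A) = A/(12 + A))
(-438 + 460)/(O(-16) - 311) = (-438 + 460)/(-16/(12 - 16) - 311) = 22/(-16/(-4) - 311) = 22/(-16*(-1/4) - 311) = 22/(4 - 311) = 22/(-307) = 22*(-1/307) = -22/307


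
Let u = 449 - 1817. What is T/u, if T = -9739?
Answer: 9739/1368 ≈ 7.1191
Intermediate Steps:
u = -1368
T/u = -9739/(-1368) = -9739*(-1/1368) = 9739/1368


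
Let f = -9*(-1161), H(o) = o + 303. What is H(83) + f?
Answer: 10835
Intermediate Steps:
H(o) = 303 + o
f = 10449
H(83) + f = (303 + 83) + 10449 = 386 + 10449 = 10835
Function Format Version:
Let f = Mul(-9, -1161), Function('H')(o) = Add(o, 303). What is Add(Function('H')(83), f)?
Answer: 10835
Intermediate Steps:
Function('H')(o) = Add(303, o)
f = 10449
Add(Function('H')(83), f) = Add(Add(303, 83), 10449) = Add(386, 10449) = 10835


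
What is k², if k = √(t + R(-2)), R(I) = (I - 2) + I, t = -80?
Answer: -86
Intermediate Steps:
R(I) = -2 + 2*I (R(I) = (-2 + I) + I = -2 + 2*I)
k = I*√86 (k = √(-80 + (-2 + 2*(-2))) = √(-80 + (-2 - 4)) = √(-80 - 6) = √(-86) = I*√86 ≈ 9.2736*I)
k² = (I*√86)² = -86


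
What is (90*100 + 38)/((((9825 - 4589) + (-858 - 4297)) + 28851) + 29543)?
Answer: 9038/58475 ≈ 0.15456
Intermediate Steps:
(90*100 + 38)/((((9825 - 4589) + (-858 - 4297)) + 28851) + 29543) = (9000 + 38)/(((5236 - 5155) + 28851) + 29543) = 9038/((81 + 28851) + 29543) = 9038/(28932 + 29543) = 9038/58475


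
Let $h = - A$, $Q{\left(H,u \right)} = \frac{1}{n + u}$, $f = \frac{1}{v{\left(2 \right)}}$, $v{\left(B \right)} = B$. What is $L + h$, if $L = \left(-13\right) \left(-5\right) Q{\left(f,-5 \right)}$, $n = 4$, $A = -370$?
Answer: $305$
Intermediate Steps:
$f = \frac{1}{2} \approx 0.5$
$Q{\left(H,u \right)} = \frac{1}{4 + u}$
$h = 370$ ($h = \left(-1\right) \left(-370\right) = 370$)
$L = -65$ ($L = \frac{\left(-13\right) \left(-5\right)}{4 - 5} = \frac{65}{-1} = 65 \left(-1\right) = -65$)
$L + h = -65 + 370 = 305$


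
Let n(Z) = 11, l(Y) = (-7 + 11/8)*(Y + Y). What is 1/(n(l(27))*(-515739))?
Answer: -1/5673129 ≈ -1.7627e-7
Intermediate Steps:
l(Y) = -45*Y/4 (l(Y) = (-7 + 11*(⅛))*(2*Y) = (-7 + 11/8)*(2*Y) = -45*Y/4)
1/(n(l(27))*(-515739)) = 1/(11*(-515739)) = (1/11)*(-1/515739) = -1/5673129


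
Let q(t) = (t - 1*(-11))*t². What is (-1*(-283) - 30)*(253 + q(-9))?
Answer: 104995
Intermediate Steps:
q(t) = t²*(11 + t) (q(t) = (t + 11)*t² = (11 + t)*t² = t²*(11 + t))
(-1*(-283) - 30)*(253 + q(-9)) = (-1*(-283) - 30)*(253 + (-9)²*(11 - 9)) = (283 - 30)*(253 + 81*2) = 253*(253 + 162) = 253*415 = 104995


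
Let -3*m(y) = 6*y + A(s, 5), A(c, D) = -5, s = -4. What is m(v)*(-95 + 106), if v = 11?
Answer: -671/3 ≈ -223.67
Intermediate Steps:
m(y) = 5/3 - 2*y (m(y) = -(6*y - 5)/3 = -(-5 + 6*y)/3 = 5/3 - 2*y)
m(v)*(-95 + 106) = (5/3 - 2*11)*(-95 + 106) = (5/3 - 22)*11 = -61/3*11 = -671/3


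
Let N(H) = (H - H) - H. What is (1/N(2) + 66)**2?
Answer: 17161/4 ≈ 4290.3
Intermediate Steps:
N(H) = -H (N(H) = 0 - H = -H)
(1/N(2) + 66)**2 = (1/(-1*2) + 66)**2 = (1/(-2) + 66)**2 = (-1/2 + 66)**2 = (131/2)**2 = 17161/4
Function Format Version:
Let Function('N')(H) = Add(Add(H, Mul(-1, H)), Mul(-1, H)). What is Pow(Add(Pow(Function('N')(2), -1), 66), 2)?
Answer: Rational(17161, 4) ≈ 4290.3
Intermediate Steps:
Function('N')(H) = Mul(-1, H) (Function('N')(H) = Add(0, Mul(-1, H)) = Mul(-1, H))
Pow(Add(Pow(Function('N')(2), -1), 66), 2) = Pow(Add(Pow(Mul(-1, 2), -1), 66), 2) = Pow(Add(Pow(-2, -1), 66), 2) = Pow(Add(Rational(-1, 2), 66), 2) = Pow(Rational(131, 2), 2) = Rational(17161, 4)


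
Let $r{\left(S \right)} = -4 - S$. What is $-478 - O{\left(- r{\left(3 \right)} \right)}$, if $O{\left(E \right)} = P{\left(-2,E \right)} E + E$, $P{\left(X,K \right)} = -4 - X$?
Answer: $-471$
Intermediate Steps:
$O{\left(E \right)} = - E$ ($O{\left(E \right)} = \left(-4 - -2\right) E + E = \left(-4 + 2\right) E + E = - 2 E + E = - E$)
$-478 - O{\left(- r{\left(3 \right)} \right)} = -478 - - \left(-1\right) \left(-4 - 3\right) = -478 - - \left(-1\right) \left(-7\right) = -478 - \left(-1\right) 7 = -478 - -7 = -478 + 7 = -471$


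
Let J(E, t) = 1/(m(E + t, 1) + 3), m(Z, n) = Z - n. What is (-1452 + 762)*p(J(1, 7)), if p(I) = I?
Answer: -69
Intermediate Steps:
J(E, t) = 1/(2 + E + t) (J(E, t) = 1/(((E + t) - 1*1) + 3) = 1/(((E + t) - 1) + 3) = 1/((-1 + E + t) + 3) = 1/(2 + E + t))
(-1452 + 762)*p(J(1, 7)) = (-1452 + 762)/(2 + 1 + 7) = -690/10 = -690*⅒ = -69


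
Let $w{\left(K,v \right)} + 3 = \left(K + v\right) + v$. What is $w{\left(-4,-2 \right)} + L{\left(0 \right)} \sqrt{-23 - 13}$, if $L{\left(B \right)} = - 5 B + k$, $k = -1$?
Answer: $-11 - 6 i \approx -11.0 - 6.0 i$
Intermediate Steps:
$w{\left(K,v \right)} = -3 + K + 2 v$ ($w{\left(K,v \right)} = -3 + \left(\left(K + v\right) + v\right) = -3 + \left(K + 2 v\right) = -3 + K + 2 v$)
$L{\left(B \right)} = -1 - 5 B$ ($L{\left(B \right)} = - 5 B - 1 = -1 - 5 B$)
$w{\left(-4,-2 \right)} + L{\left(0 \right)} \sqrt{-23 - 13} = \left(-3 - 4 + 2 \left(-2\right)\right) + \left(-1 - 0\right) \sqrt{-23 - 13} = \left(-3 - 4 - 4\right) + \left(-1 + 0\right) \sqrt{-36} = -11 - 6 i$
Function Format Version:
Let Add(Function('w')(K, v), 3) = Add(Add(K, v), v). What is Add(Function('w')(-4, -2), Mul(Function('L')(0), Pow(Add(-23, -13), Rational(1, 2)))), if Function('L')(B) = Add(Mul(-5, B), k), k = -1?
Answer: Add(-11, Mul(-6, I)) ≈ Add(-11.000, Mul(-6.0000, I))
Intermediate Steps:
Function('w')(K, v) = Add(-3, K, Mul(2, v)) (Function('w')(K, v) = Add(-3, Add(Add(K, v), v)) = Add(-3, Add(K, Mul(2, v))) = Add(-3, K, Mul(2, v)))
Function('L')(B) = Add(-1, Mul(-5, B)) (Function('L')(B) = Add(Mul(-5, B), -1) = Add(-1, Mul(-5, B)))
Add(Function('w')(-4, -2), Mul(Function('L')(0), Pow(Add(-23, -13), Rational(1, 2)))) = Add(Add(-3, -4, Mul(2, -2)), Mul(Add(-1, Mul(-5, 0)), Pow(Add(-23, -13), Rational(1, 2)))) = Add(Add(-3, -4, -4), Mul(Add(-1, 0), Pow(-36, Rational(1, 2)))) = Add(-11, Mul(-1, Mul(6, I))) = Add(-11, Mul(-6, I))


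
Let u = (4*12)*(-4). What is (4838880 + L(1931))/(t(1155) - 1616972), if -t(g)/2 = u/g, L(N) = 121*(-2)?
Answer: -931437815/311267046 ≈ -2.9924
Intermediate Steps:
L(N) = -242
u = -192 (u = 48*(-4) = -192)
t(g) = 384/g (t(g) = -(-384)/g = 384/g)
(4838880 + L(1931))/(t(1155) - 1616972) = (4838880 - 242)/(384/1155 - 1616972) = 4838638/(384*(1/1155) - 1616972) = 4838638/(128/385 - 1616972) = 4838638/(-622534092/385) = 4838638*(-385/622534092) = -931437815/311267046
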